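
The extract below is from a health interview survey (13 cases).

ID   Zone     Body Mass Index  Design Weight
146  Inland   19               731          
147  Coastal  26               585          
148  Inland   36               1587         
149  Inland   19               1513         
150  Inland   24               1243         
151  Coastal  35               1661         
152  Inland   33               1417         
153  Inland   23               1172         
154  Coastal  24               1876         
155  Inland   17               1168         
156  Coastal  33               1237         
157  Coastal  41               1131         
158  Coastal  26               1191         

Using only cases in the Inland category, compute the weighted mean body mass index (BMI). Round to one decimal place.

Inland rows: 146, 148, 149, 150, 152, 153, 155
Weighted sum = 19×731 + 36×1587 + 19×1513 + 24×1243 + 33×1417 + 23×1172 + 17×1168
  = 223173
Sum of weights = 731 + 1587 + 1513 + 1243 + 1417 + 1172 + 1168 = 8831
Weighted mean = 223173 / 8831 = 25.271543

25.3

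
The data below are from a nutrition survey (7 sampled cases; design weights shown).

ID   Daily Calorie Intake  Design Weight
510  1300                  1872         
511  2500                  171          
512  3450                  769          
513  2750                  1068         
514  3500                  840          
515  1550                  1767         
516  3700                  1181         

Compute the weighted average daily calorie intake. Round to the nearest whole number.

2413

Weighted sum = 1300×1872 + 2500×171 + 3450×769 + 2750×1068 + 3500×840 + 1550×1767 + 3700×1181
  = 2433600 + 427500 + 2653050 + 2937000 + 2940000 + 2738850 + 4369700 = 18499700
Sum of weights = 1872 + 171 + 769 + 1068 + 840 + 1767 + 1181 = 7668
Weighted mean = 18499700 / 7668 = 2412.5848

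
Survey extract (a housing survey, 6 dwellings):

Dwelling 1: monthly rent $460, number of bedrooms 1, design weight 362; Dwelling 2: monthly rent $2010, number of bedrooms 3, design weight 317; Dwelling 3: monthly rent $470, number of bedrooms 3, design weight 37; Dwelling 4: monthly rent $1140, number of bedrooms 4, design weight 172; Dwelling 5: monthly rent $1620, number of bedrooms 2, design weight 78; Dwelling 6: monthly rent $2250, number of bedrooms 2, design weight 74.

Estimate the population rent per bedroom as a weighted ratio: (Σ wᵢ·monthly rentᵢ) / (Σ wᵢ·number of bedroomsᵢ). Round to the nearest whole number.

Σ wᵢ·y = 460×362 + 2010×317 + 470×37 + 1140×172 + 1620×78 + 2250×74
  = 166520 + 637170 + 17390 + 196080 + 126360 + 166500 = 1310020
Σ wᵢ·x = 1×362 + 3×317 + 3×37 + 4×172 + 2×78 + 2×74
  = 2416
Ratio = 1310020 / 2416 = 542.22682

542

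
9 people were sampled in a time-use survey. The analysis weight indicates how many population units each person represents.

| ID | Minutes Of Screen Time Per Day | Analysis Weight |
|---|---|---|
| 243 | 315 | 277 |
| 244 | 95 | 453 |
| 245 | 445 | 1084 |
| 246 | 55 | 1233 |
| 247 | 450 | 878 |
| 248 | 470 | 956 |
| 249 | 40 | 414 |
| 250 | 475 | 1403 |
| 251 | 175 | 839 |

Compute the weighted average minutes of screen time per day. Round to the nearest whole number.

312

Weighted sum = 315×277 + 95×453 + 445×1084 + 55×1233 + 450×878 + 470×956 + 40×414 + 475×1403 + 175×839
  = 87255 + 43035 + 482380 + 67815 + 395100 + 449320 + 16560 + 666425 + 146825 = 2354715
Sum of weights = 277 + 453 + 1084 + 1233 + 878 + 956 + 414 + 1403 + 839 = 7537
Weighted mean = 2354715 / 7537 = 312.42072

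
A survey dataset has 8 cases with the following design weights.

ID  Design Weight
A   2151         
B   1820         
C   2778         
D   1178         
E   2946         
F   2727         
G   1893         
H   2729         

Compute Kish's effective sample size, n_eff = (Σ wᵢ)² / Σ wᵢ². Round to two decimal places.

7.51

Σ wᵢ = 2151 + 1820 + 2778 + 1178 + 2946 + 2727 + 1893 + 2729 = 18222
Σ wᵢ² = 4626801 + 3312400 + 7717284 + 1387684 + 8678916 + 7436529 + 3583449 + 7447441 = 44190504
n_eff = 18222² / 44190504 = 332041284 / 44190504 = 7.5138605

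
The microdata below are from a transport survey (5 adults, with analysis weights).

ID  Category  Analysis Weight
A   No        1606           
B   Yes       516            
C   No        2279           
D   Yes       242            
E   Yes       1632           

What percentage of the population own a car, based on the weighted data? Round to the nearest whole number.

38

Sum of weights for 'Yes' = 516 + 242 + 1632 = 2390
Total weight = 1606 + 516 + 2279 + 242 + 1632 = 6275
Weighted proportion = 2390 / 6275 = 0.38087649 → 38.087649%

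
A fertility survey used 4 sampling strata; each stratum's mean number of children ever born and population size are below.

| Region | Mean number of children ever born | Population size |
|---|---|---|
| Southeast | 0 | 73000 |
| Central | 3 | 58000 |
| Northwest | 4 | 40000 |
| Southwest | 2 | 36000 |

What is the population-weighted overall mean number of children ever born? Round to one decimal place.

Σ Nₕ·x̄ₕ = 0×73000 + 3×58000 + 4×40000 + 2×36000
  = 406000
Σ Nₕ = 73000 + 58000 + 40000 + 36000 = 207000
Overall mean = 406000 / 207000 = 1.9613527

2.0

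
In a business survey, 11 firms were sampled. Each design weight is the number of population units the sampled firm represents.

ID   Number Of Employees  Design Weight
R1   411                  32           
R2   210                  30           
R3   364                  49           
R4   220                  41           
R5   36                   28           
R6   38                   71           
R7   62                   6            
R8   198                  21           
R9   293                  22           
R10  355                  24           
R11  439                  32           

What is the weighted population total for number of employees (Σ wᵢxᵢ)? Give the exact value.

Weighted total = 411×32 + 210×30 + 364×49 + 220×41 + 36×28 + 38×71 + 62×6 + 198×21 + 293×22 + 355×24 + 439×32
  = 13152 + 6300 + 17836 + 9020 + 1008 + 2698 + 372 + 4158 + 6446 + 8520 + 14048 = 83558

83558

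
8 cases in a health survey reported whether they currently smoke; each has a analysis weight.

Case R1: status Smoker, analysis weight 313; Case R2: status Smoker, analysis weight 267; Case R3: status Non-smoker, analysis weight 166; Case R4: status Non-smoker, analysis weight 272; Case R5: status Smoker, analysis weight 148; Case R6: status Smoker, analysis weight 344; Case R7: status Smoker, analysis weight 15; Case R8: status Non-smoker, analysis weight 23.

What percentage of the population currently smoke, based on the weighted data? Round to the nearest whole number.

70

Sum of weights for 'Smoker' = 313 + 267 + 148 + 344 + 15 = 1087
Total weight = 1548
Weighted proportion = 1087 / 1548 = 0.70219638 → 70.219638%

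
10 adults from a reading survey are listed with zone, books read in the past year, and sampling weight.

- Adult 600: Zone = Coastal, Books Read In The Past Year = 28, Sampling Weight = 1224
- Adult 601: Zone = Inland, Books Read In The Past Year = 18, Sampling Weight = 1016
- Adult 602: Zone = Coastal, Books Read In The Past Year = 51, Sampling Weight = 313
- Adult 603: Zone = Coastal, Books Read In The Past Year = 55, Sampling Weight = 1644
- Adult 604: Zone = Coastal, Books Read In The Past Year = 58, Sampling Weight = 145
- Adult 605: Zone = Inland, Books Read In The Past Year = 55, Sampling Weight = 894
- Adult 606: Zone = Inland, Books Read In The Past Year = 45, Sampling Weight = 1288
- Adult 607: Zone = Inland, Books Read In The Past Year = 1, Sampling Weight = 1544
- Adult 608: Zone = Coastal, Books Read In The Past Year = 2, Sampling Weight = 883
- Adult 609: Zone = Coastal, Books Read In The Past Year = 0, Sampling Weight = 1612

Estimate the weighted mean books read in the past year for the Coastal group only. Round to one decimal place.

25.9

Coastal rows: 600, 602, 603, 604, 608, 609
Weighted sum = 28×1224 + 51×313 + 55×1644 + 58×145 + 2×883 + 0×1612
  = 34272 + 15963 + 90420 + 8410 + 1766 + 0 = 150831
Sum of weights = 1224 + 313 + 1644 + 145 + 883 + 1612 = 5821
Weighted mean = 150831 / 5821 = 25.911527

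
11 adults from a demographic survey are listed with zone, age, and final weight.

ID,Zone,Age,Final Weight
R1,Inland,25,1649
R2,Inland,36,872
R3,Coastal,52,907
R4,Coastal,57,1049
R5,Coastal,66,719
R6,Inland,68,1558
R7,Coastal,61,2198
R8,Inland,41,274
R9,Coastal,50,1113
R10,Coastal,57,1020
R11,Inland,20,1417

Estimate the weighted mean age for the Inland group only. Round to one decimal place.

37.8

Inland rows: R1, R2, R6, R8, R11
Weighted sum = 25×1649 + 36×872 + 68×1558 + 41×274 + 20×1417
  = 218135
Sum of weights = 5770
Weighted mean = 218135 / 5770 = 37.805026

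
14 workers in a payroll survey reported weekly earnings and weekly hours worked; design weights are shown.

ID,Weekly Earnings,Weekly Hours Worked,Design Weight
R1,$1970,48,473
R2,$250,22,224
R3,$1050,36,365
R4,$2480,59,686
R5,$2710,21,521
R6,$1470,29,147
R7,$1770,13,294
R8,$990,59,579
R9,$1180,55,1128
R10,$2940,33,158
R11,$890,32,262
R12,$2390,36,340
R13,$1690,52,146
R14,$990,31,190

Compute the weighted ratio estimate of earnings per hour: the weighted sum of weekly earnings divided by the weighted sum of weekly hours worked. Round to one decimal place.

38.5

Σ wᵢ·y = 9070110
Σ wᵢ·x = 235793
Ratio = 9070110 / 235793 = 38.466409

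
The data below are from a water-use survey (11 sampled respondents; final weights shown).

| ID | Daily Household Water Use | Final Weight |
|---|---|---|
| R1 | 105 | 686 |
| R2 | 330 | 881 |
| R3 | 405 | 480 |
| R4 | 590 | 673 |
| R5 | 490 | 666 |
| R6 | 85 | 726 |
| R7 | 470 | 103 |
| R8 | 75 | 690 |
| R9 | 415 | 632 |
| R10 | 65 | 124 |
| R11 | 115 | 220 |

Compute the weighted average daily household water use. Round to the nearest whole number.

Weighted sum = 105×686 + 330×881 + 405×480 + 590×673 + 490×666 + 85×726 + 470×103 + 75×690 + 415×632 + 65×124 + 115×220
  = 72030 + 290730 + 194400 + 397070 + 326340 + 61710 + 48410 + 51750 + 262280 + 8060 + 25300 = 1738080
Sum of weights = 686 + 881 + 480 + 673 + 666 + 726 + 103 + 690 + 632 + 124 + 220 = 5881
Weighted mean = 1738080 / 5881 = 295.54157

296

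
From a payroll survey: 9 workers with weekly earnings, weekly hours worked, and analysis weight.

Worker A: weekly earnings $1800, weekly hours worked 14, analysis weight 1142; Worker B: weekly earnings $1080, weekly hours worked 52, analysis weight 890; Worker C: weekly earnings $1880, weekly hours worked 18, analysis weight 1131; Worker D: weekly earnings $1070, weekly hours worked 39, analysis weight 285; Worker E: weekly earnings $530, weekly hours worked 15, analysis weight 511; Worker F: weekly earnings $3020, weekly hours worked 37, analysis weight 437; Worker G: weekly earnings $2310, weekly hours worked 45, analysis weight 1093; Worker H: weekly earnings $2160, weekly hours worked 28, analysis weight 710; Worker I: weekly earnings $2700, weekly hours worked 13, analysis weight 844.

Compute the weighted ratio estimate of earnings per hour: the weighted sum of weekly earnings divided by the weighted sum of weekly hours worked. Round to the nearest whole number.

68

Σ wᵢ·y = 1800×1142 + 1080×890 + 1880×1131 + 1070×285 + 530×511 + 3020×437 + 2310×1093 + 2160×710 + 2700×844
  = 13375830
Σ wᵢ·x = 14×1142 + 52×890 + 18×1131 + 39×285 + 15×511 + 37×437 + 45×1093 + 28×710 + 13×844
  = 197612
Ratio = 13375830 / 197612 = 67.687337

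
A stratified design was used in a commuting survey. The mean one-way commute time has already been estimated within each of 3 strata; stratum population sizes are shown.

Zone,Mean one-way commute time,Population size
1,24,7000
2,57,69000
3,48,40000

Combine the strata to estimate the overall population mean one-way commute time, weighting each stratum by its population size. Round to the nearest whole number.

Σ Nₕ·x̄ₕ = 24×7000 + 57×69000 + 48×40000
  = 6021000
Σ Nₕ = 7000 + 69000 + 40000 = 116000
Overall mean = 6021000 / 116000 = 51.905172

52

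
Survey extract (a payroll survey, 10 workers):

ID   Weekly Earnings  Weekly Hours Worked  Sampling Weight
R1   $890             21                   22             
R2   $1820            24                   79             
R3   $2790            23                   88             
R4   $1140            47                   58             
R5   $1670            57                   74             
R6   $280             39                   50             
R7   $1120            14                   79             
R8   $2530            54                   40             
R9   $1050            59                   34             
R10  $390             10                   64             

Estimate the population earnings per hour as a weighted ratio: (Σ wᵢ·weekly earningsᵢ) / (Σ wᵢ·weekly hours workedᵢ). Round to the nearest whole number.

45

Σ wᵢ·y = 890×22 + 1820×79 + 2790×88 + 1140×58 + 1670×74 + 280×50 + 1120×79 + 2530×40 + 1050×34 + 390×64
  = 19580 + 143780 + 245520 + 66120 + 123580 + 14000 + 88480 + 101200 + 35700 + 24960 = 862920
Σ wᵢ·x = 21×22 + 24×79 + 23×88 + 47×58 + 57×74 + 39×50 + 14×79 + 54×40 + 59×34 + 10×64
  = 19188
Ratio = 862920 / 19188 = 44.971857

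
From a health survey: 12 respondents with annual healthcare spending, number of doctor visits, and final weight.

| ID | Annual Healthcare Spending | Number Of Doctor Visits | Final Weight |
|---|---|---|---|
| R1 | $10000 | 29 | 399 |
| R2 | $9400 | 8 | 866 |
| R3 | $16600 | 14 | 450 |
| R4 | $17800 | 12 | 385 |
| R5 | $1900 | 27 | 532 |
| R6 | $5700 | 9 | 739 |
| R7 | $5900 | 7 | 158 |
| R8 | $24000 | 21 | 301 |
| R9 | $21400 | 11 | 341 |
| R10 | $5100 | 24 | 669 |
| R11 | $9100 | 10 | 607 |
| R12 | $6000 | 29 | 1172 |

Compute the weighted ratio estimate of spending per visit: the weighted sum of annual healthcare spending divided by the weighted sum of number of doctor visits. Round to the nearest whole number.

536

Σ wᵢ·y = 10000×399 + 9400×866 + 16600×450 + 17800×385 + 1900×532 + 5700×739 + 5900×158 + 24000×301 + 21400×341 + 5100×669 + 9100×607 + 6000×1172
  = 3990000 + 8140400 + 7470000 + 6853000 + 1010800 + 4212300 + 932200 + 7224000 + 7297400 + 3411900 + 5523700 + 7032000 = 63097700
Σ wᵢ·x = 29×399 + 8×866 + 14×450 + 12×385 + 27×532 + 9×739 + 7×158 + 21×301 + 11×341 + 24×669 + 10×607 + 29×1172
  = 11571 + 6928 + 6300 + 4620 + 14364 + 6651 + 1106 + 6321 + 3751 + 16056 + 6070 + 33988 = 117726
Ratio = 63097700 / 117726 = 535.97081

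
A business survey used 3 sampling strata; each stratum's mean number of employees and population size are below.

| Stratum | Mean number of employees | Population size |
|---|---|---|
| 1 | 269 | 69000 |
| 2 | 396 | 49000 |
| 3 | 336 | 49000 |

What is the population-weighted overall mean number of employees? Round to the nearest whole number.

326

Σ Nₕ·x̄ₕ = 269×69000 + 396×49000 + 336×49000
  = 54429000
Σ Nₕ = 69000 + 49000 + 49000 = 167000
Overall mean = 54429000 / 167000 = 325.92216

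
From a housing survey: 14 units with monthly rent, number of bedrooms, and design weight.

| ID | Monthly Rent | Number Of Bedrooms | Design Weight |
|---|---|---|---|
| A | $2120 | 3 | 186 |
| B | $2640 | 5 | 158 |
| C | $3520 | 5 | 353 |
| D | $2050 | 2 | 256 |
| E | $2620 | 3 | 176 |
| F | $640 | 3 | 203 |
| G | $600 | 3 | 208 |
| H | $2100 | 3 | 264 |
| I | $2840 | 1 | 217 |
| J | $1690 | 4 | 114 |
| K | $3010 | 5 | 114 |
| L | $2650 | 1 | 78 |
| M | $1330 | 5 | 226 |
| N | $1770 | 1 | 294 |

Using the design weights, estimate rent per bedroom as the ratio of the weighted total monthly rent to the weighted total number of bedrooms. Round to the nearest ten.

680

Σ wᵢ·y = 6028780
Σ wᵢ·x = 8923
Ratio = 6028780 / 8923 = 675.64496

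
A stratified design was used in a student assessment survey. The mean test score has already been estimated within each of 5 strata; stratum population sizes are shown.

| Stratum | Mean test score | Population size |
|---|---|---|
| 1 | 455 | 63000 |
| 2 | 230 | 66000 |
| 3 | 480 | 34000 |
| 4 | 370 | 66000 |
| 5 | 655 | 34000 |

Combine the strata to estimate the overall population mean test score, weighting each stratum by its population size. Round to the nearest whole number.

406

Σ Nₕ·x̄ₕ = 455×63000 + 230×66000 + 480×34000 + 370×66000 + 655×34000
  = 106855000
Σ Nₕ = 63000 + 66000 + 34000 + 66000 + 34000 = 263000
Overall mean = 106855000 / 263000 = 406.29278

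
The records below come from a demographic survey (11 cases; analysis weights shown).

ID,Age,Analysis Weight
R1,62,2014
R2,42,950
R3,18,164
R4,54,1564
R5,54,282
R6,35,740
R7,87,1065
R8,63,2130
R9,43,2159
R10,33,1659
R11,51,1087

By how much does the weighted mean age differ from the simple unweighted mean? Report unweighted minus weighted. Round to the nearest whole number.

-3

Unweighted sum = 62 + 42 + 18 + 54 + 54 + 35 + 87 + 63 + 43 + 33 + 51 = 542
Unweighted mean = 542 / 11 = 49.272727
Weighted sum = 62×2014 + 42×950 + 18×164 + 54×1564 + 54×282 + 35×740 + 87×1065 + 63×2130 + 43×2159 + 33×1659 + 51×1087
  = 124868 + 39900 + 2952 + 84456 + 15228 + 25900 + 92655 + 134190 + 92837 + 54747 + 55437 = 723170
Sum of weights = 2014 + 950 + 164 + 1564 + 282 + 740 + 1065 + 2130 + 2159 + 1659 + 1087 = 13814
Weighted mean = 723170 / 13814 = 52.350514
Difference (unweighted minus weighted) = -3.0777867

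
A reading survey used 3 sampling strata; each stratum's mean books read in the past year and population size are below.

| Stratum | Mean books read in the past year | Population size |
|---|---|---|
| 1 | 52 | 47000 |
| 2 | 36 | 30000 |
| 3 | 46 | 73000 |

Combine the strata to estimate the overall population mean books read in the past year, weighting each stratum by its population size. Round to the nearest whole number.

46

Σ Nₕ·x̄ₕ = 52×47000 + 36×30000 + 46×73000
  = 2444000 + 1080000 + 3358000 = 6882000
Σ Nₕ = 47000 + 30000 + 73000 = 150000
Overall mean = 6882000 / 150000 = 45.88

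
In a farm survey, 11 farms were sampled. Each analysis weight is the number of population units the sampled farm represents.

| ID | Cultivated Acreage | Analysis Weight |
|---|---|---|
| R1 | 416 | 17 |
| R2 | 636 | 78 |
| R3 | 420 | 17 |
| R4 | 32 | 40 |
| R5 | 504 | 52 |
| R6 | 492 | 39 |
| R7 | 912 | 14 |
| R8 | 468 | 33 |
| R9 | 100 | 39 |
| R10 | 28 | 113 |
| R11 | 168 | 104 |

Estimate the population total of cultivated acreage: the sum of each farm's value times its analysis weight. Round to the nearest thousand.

163000

Weighted total = 416×17 + 636×78 + 420×17 + 32×40 + 504×52 + 492×39 + 912×14 + 468×33 + 100×39 + 28×113 + 168×104
  = 7072 + 49608 + 7140 + 1280 + 26208 + 19188 + 12768 + 15444 + 3900 + 3164 + 17472 = 163244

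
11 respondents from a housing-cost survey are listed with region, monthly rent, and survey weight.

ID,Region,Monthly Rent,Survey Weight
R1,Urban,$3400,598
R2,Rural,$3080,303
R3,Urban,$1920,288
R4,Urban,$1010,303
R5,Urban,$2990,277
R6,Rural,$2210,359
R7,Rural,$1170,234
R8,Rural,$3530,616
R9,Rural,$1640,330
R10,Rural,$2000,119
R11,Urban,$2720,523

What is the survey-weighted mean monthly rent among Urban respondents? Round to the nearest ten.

Urban rows: R1, R3, R4, R5, R11
Weighted sum = 3400×598 + 1920×288 + 1010×303 + 2990×277 + 2720×523
  = 2033200 + 552960 + 306030 + 828230 + 1422560 = 5142980
Sum of weights = 598 + 288 + 303 + 277 + 523 = 1989
Weighted mean = 5142980 / 1989 = 2585.7114

2590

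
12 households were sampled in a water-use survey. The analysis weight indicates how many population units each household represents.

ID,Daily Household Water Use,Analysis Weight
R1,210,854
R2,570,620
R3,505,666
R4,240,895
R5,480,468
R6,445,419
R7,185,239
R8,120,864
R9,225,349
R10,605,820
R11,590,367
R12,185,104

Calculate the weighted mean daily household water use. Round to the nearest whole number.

368

Weighted sum = 210×854 + 570×620 + 505×666 + 240×895 + 480×468 + 445×419 + 185×239 + 120×864 + 225×349 + 605×820 + 590×367 + 185×104
  = 179340 + 353400 + 336330 + 214800 + 224640 + 186455 + 44215 + 103680 + 78525 + 496100 + 216530 + 19240 = 2453255
Sum of weights = 854 + 620 + 666 + 895 + 468 + 419 + 239 + 864 + 349 + 820 + 367 + 104 = 6665
Weighted mean = 2453255 / 6665 = 368.08027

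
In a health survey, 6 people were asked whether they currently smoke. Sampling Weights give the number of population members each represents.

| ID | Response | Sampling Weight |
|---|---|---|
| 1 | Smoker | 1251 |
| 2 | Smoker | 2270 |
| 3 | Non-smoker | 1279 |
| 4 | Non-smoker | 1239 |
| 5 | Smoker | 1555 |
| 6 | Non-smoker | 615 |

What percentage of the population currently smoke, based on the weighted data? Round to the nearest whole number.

62

Sum of weights for 'Smoker' = 1251 + 2270 + 1555 = 5076
Total weight = 1251 + 2270 + 1279 + 1239 + 1555 + 615 = 8209
Weighted proportion = 5076 / 8209 = 0.61834572 → 61.834572%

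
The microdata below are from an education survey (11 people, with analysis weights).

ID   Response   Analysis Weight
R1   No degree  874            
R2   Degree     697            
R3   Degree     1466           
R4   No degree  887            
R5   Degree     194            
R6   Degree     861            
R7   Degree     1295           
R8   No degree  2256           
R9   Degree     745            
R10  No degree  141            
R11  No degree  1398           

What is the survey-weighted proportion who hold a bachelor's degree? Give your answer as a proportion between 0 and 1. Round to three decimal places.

Sum of weights for 'Degree' = 697 + 1466 + 194 + 861 + 1295 + 745 = 5258
Total weight = 874 + 697 + 1466 + 887 + 194 + 861 + 1295 + 2256 + 745 + 141 + 1398 = 10814
Weighted proportion = 5258 / 10814 = 0.48622156

0.486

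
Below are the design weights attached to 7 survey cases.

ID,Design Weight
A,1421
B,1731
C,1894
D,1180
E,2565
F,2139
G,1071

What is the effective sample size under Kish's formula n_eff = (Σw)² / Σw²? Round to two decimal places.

6.46

Σ wᵢ = 1421 + 1731 + 1894 + 1180 + 2565 + 2139 + 1071 = 12001
Σ wᵢ² = 2019241 + 2996361 + 3587236 + 1392400 + 6579225 + 4575321 + 1147041 = 22296825
n_eff = 12001² / 22296825 = 144024001 / 22296825 = 6.459395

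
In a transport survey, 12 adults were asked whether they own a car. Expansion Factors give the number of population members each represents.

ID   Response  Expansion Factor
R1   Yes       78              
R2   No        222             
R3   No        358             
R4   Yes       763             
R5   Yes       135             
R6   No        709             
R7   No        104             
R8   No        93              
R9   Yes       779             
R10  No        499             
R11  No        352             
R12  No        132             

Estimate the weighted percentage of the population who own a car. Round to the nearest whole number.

42

Sum of weights for 'Yes' = 78 + 763 + 135 + 779 = 1755
Total weight = 78 + 222 + 358 + 763 + 135 + 709 + 104 + 93 + 779 + 499 + 352 + 132 = 4224
Weighted proportion = 1755 / 4224 = 0.41548295 → 41.548295%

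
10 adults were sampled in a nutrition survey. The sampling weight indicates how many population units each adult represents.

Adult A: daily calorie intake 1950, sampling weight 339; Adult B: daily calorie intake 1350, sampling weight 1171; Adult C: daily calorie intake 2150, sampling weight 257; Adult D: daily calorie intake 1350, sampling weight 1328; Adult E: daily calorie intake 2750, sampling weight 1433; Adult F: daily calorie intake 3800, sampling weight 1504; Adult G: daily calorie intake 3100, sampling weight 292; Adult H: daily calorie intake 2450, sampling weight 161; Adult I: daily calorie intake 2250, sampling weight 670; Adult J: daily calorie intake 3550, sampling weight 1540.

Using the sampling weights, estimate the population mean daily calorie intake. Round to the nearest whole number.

2590

Weighted sum = 1950×339 + 1350×1171 + 2150×257 + 1350×1328 + 2750×1433 + 3800×1504 + 3100×292 + 2450×161 + 2250×670 + 3550×1540
  = 661050 + 1580850 + 552550 + 1792800 + 3940750 + 5715200 + 905200 + 394450 + 1507500 + 5467000 = 22517350
Sum of weights = 339 + 1171 + 257 + 1328 + 1433 + 1504 + 292 + 161 + 670 + 1540 = 8695
Weighted mean = 22517350 / 8695 = 2589.6895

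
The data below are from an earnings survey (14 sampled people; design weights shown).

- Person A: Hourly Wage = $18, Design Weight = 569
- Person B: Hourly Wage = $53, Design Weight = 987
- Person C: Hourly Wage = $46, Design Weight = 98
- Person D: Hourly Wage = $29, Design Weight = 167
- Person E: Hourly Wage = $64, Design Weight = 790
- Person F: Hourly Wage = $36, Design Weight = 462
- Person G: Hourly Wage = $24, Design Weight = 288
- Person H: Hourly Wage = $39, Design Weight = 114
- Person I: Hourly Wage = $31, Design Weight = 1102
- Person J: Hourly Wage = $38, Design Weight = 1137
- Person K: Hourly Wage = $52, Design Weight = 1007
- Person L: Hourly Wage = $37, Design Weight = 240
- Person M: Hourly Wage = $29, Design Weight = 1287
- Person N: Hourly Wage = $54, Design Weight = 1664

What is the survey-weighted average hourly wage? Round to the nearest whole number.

42

Weighted sum = 416245
Sum of weights = 9912
Weighted mean = 416245 / 9912 = 41.994048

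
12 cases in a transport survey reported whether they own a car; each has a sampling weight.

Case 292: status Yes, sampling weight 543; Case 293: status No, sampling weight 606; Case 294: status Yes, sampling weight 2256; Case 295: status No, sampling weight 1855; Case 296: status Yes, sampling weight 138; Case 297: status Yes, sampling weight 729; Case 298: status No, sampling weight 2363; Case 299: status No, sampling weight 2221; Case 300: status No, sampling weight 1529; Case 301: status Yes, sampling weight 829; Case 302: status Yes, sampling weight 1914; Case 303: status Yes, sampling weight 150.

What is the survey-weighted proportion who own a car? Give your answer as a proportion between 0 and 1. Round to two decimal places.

0.43

Sum of weights for 'Yes' = 543 + 2256 + 138 + 729 + 829 + 1914 + 150 = 6559
Total weight = 15133
Weighted proportion = 6559 / 15133 = 0.43342364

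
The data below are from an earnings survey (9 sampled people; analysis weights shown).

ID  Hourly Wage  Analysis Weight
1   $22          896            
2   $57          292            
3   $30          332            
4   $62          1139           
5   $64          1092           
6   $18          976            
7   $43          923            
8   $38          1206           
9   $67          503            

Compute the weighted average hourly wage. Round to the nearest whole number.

Weighted sum = 22×896 + 57×292 + 30×332 + 62×1139 + 64×1092 + 18×976 + 43×923 + 38×1206 + 67×503
  = 323608
Sum of weights = 896 + 292 + 332 + 1139 + 1092 + 976 + 923 + 1206 + 503 = 7359
Weighted mean = 323608 / 7359 = 43.974453

44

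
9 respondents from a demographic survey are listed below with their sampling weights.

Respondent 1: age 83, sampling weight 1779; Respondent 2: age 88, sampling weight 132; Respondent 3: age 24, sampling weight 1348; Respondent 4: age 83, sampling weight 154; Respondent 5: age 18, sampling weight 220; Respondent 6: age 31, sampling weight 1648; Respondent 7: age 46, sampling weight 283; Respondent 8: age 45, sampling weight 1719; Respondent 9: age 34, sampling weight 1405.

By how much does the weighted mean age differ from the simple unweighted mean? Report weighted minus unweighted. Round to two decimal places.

Unweighted sum = 83 + 88 + 24 + 83 + 18 + 31 + 46 + 45 + 34 = 452
Unweighted mean = 452 / 9 = 50.222222
Weighted sum = 83×1779 + 88×132 + 24×1348 + 83×154 + 18×220 + 31×1648 + 46×283 + 45×1719 + 34×1405
  = 397598
Sum of weights = 1779 + 132 + 1348 + 154 + 220 + 1648 + 283 + 1719 + 1405 = 8688
Weighted mean = 397598 / 8688 = 45.764042
Difference (weighted minus unweighted) = -4.4581799

-4.46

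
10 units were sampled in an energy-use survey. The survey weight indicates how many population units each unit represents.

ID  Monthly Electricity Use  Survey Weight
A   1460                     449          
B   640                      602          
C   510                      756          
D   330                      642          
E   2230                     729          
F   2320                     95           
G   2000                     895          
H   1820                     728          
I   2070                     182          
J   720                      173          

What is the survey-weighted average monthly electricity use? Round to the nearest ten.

Weighted sum = 1460×449 + 640×602 + 510×756 + 330×642 + 2230×729 + 2320×95 + 2000×895 + 1820×728 + 2070×182 + 720×173
  = 655540 + 385280 + 385560 + 211860 + 1625670 + 220400 + 1790000 + 1324960 + 376740 + 124560 = 7100570
Sum of weights = 449 + 602 + 756 + 642 + 729 + 95 + 895 + 728 + 182 + 173 = 5251
Weighted mean = 7100570 / 5251 = 1352.232

1350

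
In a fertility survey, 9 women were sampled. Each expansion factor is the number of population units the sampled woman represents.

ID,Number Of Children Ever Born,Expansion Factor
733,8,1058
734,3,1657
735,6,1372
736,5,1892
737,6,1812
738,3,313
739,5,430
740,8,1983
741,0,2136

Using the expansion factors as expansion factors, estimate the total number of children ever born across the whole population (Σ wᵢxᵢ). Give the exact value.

Weighted total = 8×1058 + 3×1657 + 6×1372 + 5×1892 + 6×1812 + 3×313 + 5×430 + 8×1983 + 0×2136
  = 8464 + 4971 + 8232 + 9460 + 10872 + 939 + 2150 + 15864 + 0 = 60952

60952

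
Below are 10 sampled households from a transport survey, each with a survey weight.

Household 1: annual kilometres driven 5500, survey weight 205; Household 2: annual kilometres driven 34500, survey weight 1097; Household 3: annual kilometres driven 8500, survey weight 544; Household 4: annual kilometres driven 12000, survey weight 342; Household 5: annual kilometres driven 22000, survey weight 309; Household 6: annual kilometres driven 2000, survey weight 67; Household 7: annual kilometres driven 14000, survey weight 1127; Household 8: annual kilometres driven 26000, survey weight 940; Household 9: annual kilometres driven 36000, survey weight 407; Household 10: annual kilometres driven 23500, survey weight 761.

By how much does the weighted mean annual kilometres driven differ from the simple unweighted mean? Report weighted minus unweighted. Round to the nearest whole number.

3567

Unweighted sum = 184000
Unweighted mean = 184000 / 10 = 18400
Weighted sum = 5500×205 + 34500×1097 + 8500×544 + 12000×342 + 22000×309 + 2000×67 + 14000×1127 + 26000×940 + 36000×407 + 23500×761
  = 1127500 + 37846500 + 4624000 + 4104000 + 6798000 + 134000 + 15778000 + 24440000 + 14652000 + 17883500 = 127387500
Sum of weights = 5799
Weighted mean = 127387500 / 5799 = 21967.15
Difference (weighted minus unweighted) = 3567.1495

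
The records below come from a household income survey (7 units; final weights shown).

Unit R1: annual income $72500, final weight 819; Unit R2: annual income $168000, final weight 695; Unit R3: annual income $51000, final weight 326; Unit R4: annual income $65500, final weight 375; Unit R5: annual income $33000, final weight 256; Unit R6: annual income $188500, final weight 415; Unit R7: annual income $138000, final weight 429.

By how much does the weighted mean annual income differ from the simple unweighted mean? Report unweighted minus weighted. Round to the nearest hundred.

-7200

Unweighted sum = 72500 + 168000 + 51000 + 65500 + 33000 + 188500 + 138000 = 716500
Unweighted mean = 716500 / 7 = 102357.14
Weighted sum = 363203500
Sum of weights = 819 + 695 + 326 + 375 + 256 + 415 + 429 = 3315
Weighted mean = 363203500 / 3315 = 109563.65
Difference (unweighted minus weighted) = -7206.5072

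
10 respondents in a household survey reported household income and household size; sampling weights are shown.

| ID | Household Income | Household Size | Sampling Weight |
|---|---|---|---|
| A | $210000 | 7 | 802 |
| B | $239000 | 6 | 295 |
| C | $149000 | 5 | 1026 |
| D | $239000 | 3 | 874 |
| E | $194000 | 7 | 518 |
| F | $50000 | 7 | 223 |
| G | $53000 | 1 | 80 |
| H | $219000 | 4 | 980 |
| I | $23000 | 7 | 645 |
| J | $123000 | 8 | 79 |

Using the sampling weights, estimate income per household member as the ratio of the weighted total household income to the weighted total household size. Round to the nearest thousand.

32000

Σ wᵢ·y = 210000×802 + 239000×295 + 149000×1026 + 239000×874 + 194000×518 + 50000×223 + 53000×80 + 219000×980 + 23000×645 + 123000×79
  = 168420000 + 70505000 + 152874000 + 208886000 + 100492000 + 11150000 + 4240000 + 214620000 + 14835000 + 9717000 = 955739000
Σ wᵢ·x = 7×802 + 6×295 + 5×1026 + 3×874 + 7×518 + 7×223 + 1×80 + 4×980 + 7×645 + 8×79
  = 5614 + 1770 + 5130 + 2622 + 3626 + 1561 + 80 + 3920 + 4515 + 632 = 29470
Ratio = 955739000 / 29470 = 32430.913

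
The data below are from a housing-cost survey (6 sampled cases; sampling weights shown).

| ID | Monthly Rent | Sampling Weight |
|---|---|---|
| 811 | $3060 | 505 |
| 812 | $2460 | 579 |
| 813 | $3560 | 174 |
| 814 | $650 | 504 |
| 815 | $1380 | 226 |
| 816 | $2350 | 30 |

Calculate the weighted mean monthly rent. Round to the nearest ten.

2130

Weighted sum = 3060×505 + 2460×579 + 3560×174 + 650×504 + 1380×226 + 2350×30
  = 4299060
Sum of weights = 505 + 579 + 174 + 504 + 226 + 30 = 2018
Weighted mean = 4299060 / 2018 = 2130.3568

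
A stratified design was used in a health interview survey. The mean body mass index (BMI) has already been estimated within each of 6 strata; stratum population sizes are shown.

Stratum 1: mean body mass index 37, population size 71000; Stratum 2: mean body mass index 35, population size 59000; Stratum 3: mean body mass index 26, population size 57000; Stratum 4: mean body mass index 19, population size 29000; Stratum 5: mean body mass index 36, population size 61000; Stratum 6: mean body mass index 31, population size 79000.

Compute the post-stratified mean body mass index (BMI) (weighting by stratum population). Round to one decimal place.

31.9

Σ Nₕ·x̄ₕ = 11370000
Σ Nₕ = 71000 + 59000 + 57000 + 29000 + 61000 + 79000 = 356000
Overall mean = 11370000 / 356000 = 31.938202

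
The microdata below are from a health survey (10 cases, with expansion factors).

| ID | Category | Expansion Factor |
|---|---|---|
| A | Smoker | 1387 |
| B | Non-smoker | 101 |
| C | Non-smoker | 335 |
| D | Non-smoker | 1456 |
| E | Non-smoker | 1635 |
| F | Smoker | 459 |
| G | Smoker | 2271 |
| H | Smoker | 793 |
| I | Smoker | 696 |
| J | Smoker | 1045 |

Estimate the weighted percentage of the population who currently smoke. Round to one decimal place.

Sum of weights for 'Smoker' = 1387 + 459 + 2271 + 793 + 696 + 1045 = 6651
Total weight = 10178
Weighted proportion = 6651 / 10178 = 0.65346826 → 65.346826%

65.3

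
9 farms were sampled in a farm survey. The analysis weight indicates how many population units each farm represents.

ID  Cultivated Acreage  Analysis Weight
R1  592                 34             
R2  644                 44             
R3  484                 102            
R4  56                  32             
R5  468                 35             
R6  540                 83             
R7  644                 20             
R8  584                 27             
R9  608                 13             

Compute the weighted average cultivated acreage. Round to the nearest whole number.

506

Weighted sum = 592×34 + 644×44 + 484×102 + 56×32 + 468×35 + 540×83 + 644×20 + 584×27 + 608×13
  = 197376
Sum of weights = 34 + 44 + 102 + 32 + 35 + 83 + 20 + 27 + 13 = 390
Weighted mean = 197376 / 390 = 506.09231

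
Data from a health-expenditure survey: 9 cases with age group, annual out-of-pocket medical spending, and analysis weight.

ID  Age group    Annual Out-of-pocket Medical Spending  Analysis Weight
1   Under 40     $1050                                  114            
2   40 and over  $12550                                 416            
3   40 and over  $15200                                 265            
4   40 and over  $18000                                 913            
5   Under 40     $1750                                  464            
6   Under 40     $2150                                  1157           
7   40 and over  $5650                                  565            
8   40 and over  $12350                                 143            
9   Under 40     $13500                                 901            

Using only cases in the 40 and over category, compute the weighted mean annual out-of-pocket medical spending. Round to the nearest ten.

40 and over rows: 2, 3, 4, 7, 8
Weighted sum = 30641100
Sum of weights = 416 + 265 + 913 + 565 + 143 = 2302
Weighted mean = 30641100 / 2302 = 13310.643

13310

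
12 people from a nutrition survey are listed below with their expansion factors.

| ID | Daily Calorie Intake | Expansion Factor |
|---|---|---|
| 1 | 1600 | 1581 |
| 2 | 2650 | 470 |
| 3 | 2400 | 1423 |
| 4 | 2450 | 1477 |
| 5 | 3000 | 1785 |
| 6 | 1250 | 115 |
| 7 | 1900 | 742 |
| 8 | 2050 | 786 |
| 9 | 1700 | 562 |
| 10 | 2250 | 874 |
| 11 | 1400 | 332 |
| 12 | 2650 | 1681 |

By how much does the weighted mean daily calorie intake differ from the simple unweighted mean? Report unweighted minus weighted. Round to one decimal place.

-188.8

Unweighted sum = 1600 + 2650 + 2400 + 2450 + 3000 + 1250 + 1900 + 2050 + 1700 + 2250 + 1400 + 2650 = 25300
Unweighted mean = 25300 / 12 = 2108.3333
Weighted sum = 27170150
Sum of weights = 1581 + 470 + 1423 + 1477 + 1785 + 115 + 742 + 786 + 562 + 874 + 332 + 1681 = 11828
Weighted mean = 27170150 / 11828 = 2297.1043
Difference (unweighted minus weighted) = -188.771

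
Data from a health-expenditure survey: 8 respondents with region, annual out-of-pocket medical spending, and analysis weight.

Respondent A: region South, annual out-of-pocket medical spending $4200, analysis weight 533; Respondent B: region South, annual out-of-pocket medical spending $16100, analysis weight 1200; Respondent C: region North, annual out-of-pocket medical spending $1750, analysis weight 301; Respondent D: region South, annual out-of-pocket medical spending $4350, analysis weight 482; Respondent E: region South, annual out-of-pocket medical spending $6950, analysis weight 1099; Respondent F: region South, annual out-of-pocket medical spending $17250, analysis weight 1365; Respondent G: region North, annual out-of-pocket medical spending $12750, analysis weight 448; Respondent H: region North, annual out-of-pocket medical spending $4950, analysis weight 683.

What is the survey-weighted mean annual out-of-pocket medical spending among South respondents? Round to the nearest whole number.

11720

South rows: A, B, D, E, F
Weighted sum = 4200×533 + 16100×1200 + 4350×482 + 6950×1099 + 17250×1365
  = 2238600 + 19320000 + 2096700 + 7638050 + 23546250 = 54839600
Sum of weights = 533 + 1200 + 482 + 1099 + 1365 = 4679
Weighted mean = 54839600 / 4679 = 11720.368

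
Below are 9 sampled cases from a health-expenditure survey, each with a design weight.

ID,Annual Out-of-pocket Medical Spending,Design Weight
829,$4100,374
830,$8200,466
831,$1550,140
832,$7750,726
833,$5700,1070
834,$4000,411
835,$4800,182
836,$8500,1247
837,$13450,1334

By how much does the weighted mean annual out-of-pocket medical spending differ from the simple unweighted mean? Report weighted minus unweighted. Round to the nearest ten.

Unweighted sum = 4100 + 8200 + 1550 + 7750 + 5700 + 4000 + 4800 + 8500 + 13450 = 58050
Unweighted mean = 58050 / 9 = 6450
Weighted sum = 4100×374 + 8200×466 + 1550×140 + 7750×726 + 5700×1070 + 4000×411 + 4800×182 + 8500×1247 + 13450×1334
  = 1533400 + 3821200 + 217000 + 5626500 + 6099000 + 1644000 + 873600 + 10599500 + 17942300 = 48356500
Sum of weights = 374 + 466 + 140 + 726 + 1070 + 411 + 182 + 1247 + 1334 = 5950
Weighted mean = 48356500 / 5950 = 8127.1429
Difference (weighted minus unweighted) = 1677.1429

1680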